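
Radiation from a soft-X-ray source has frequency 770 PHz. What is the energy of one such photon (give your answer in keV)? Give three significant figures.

Take h = 6.62607015e-34 J·s, 1 eV = 1.602176634e-19 J.
Convert to SI: f = 770 PHz = 7.70e17 Hz.
The photon relation is E = hf, giving E = 5.102e-16 J.
Converting to keV: E = 3.184 keV ≈ 3.18 keV.

3.18 keV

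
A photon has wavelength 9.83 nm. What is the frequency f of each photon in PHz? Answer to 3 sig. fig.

In SI units: λ = 9.83 nm = 9.83 × 10^-9 m.
The photon relation is f = c/λ, giving f = 3.050 × 10^16 Hz.
Converting to PHz: f = 30.50 PHz ≈ 30.5 PHz.

30.5 PHz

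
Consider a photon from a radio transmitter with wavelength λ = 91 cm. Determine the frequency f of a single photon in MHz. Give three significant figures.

Take c = 2.99792458e8 m/s.
Convert to SI: λ = 91 cm = 0.91 m.
Since f = c/λ for a photon, f = 3.294e8 Hz.
Converting to MHz: f = 329.4 MHz ≈ 329 MHz.

329 MHz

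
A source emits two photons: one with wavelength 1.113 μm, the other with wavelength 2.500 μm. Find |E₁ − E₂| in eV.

Using E = hc/λ: E₁ = 1.7848 × 10^-19 J, E₂ = 7.9458 × 10^-20 J.
|ΔE| = |1.7848 × 10^-19 − 7.9458 × 10^-20| = 9.90 × 10^-20 J = 0.618 eV.

0.618 eV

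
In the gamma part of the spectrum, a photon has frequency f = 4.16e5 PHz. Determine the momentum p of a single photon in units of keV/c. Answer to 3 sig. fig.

1720 keV/c

In SI units: f = 4.16e5 PHz = 4.16e20 Hz.
For a photon p = hf/c, so p = 9.195e-22 kg·m/s.
Converting to keV/c: p = 1720 keV/c ≈ 1720 keV/c.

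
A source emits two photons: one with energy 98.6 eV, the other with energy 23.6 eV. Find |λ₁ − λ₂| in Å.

400 Å

Using λ = hc/E: λ₁ = 1.257 × 10^-8 m, λ₂ = 5.254 × 10^-8 m.
|Δλ| = |1.257 × 10^-8 − 5.254 × 10^-8| = 4.00 × 10^-8 m = 400 Å.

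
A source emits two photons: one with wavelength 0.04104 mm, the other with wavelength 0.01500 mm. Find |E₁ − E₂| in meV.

52.4 meV

Using E = hc/λ: E₁ = 4.8403 × 10^-21 J, E₂ = 1.3243 × 10^-20 J.
|ΔE| = |4.8403 × 10^-21 − 1.3243 × 10^-20| = 8.40 × 10^-21 J = 52.4 meV.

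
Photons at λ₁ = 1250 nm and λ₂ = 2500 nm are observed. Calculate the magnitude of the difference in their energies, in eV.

Using E = hc/λ: E₁ = 1.589e-19 J, E₂ = 7.946e-20 J.
|ΔE| = |1.589e-19 − 7.946e-20| = 7.95e-20 J = 0.496 eV.

0.496 eV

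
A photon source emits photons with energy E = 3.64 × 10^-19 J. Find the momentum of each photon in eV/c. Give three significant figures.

2.27 eV/c

(c = 2.99792458 × 10^8 m/s, 1 eV = 1.602176634 × 10^-19 J.)
For a photon p = E/c, so p = 1.214 × 10^-27 kg·m/s.
Converting to eV/c: p = 2.272 eV/c ≈ 2.27 eV/c.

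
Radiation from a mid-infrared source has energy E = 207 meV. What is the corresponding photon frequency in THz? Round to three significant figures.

50.1 THz

Take h = 6.62607015 × 10^-34 J·s, 1 eV = 1.602176634 × 10^-19 J.
Convert to SI: E = 207 meV = 3.3165 × 10^-20 J.
Apply f = E/h: f = 5.005 × 10^13 Hz.
Converting to THz: f = 50.05 THz ≈ 50.1 THz.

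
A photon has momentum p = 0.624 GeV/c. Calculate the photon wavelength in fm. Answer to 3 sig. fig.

1.99 fm

Take h = 6.62607015e-34 J·s, c = 2.99792458e8 m/s, 1 eV = 1.602176634e-19 J.
In SI units: p = 0.624 GeV/c = 3.3348e-19 kg·m/s.
Since λ = h/p for a photon, λ = 1.987e-15 m.
Converting to fm: λ = 1.987 fm ≈ 1.99 fm.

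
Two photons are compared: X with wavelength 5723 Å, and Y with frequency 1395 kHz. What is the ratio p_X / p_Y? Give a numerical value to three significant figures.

p_X = 1.158e-27 kg·m/s (from wavelength = 5723 Å, via p = h/λ).
p_Y = 3.083e-36 kg·m/s (from frequency = 1395 kHz, via p = hf/c).
Ratio = 1.158e-27 / 3.083e-36 = 3.76e8.

3.76e8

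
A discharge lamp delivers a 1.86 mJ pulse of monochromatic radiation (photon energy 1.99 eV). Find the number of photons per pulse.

5.83 × 10^15 photons

Per-photon energy: E = 3.188 × 10^-19 J (from energy = 1.99 eV).
N = E_total / E_photon = 0.00186 J / 3.188 × 10^-19 J = 5.83 × 10^15.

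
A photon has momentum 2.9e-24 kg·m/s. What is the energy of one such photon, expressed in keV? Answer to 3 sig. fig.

Since E = pc for a photon, E = 8.694e-16 J.
Converting to keV: E = 5.426 keV ≈ 5.43 keV.

5.43 keV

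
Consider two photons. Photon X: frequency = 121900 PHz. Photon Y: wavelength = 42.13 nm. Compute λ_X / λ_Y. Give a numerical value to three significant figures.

5.84e-5

λ_X = 2.459e-12 m (from frequency = 121900 PHz, via λ = c/f).
λ_Y = 4.213e-8 m (from wavelength = 42.13 nm, via λ given directly).
Ratio = 2.459e-12 / 4.213e-8 = 5.84e-5.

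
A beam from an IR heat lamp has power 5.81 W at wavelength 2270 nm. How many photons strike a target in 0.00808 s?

Total energy: E_total = P·t = 5.81 × 0.00808 = 0.04694 J.
Per-photon energy: E = 8.751 × 10^-20 J.
N = E_total / E_photon = 5.36 × 10^17.

5.36 × 10^17 photons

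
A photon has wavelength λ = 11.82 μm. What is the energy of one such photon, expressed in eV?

0.105 eV

Use h = 6.62607015 × 10^-34 J·s, c = 2.99792458 × 10^8 m/s, 1 eV = 1.602176634 × 10^-19 J.
Convert to SI: λ = 11.82 μm = 1.182 × 10^-5 m.
The photon relation is E = hc/λ, giving E = 1.681 × 10^-20 J.
Converting to eV: E = 0.1049 eV ≈ 0.105 eV.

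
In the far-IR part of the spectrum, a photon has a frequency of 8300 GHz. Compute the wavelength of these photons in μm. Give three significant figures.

Convert to SI: f = 8300 GHz = 8.3·10^12 Hz.
For a photon λ = c/f, so λ = 3.612·10^-5 m.
Converting to μm: λ = 36.12 μm ≈ 36.1 μm.

36.1 μm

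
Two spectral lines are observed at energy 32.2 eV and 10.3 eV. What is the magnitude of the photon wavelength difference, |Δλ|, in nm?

Using λ = hc/E: λ₁ = 3.850·10^-8 m, λ₂ = 1.204·10^-7 m.
|Δλ| = |3.850·10^-8 − 1.204·10^-7| = 8.19·10^-8 m = 81.9 nm.

81.9 nm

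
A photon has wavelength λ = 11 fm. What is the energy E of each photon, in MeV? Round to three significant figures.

113 MeV

First convert: λ = 11 fm = 1.1e-14 m.
For a photon E = hc/λ, so E = 1.806e-11 J.
Converting to MeV: E = 112.7 MeV ≈ 113 MeV.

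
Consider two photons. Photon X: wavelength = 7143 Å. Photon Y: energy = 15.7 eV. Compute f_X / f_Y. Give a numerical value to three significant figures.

f_X = 4.197e14 Hz (from wavelength = 7143 Å, via f = c/λ).
f_Y = 3.796e15 Hz (from energy = 15.7 eV, via f = E/h).
Ratio = 4.197e14 / 3.796e15 = 0.111.

0.111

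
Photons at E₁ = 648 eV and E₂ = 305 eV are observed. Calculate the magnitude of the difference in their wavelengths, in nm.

2.15 nm

Using λ = hc/E: λ₁ = 1.913 × 10^-9 m, λ₂ = 4.065 × 10^-9 m.
|Δλ| = |1.913 × 10^-9 − 4.065 × 10^-9| = 2.15 × 10^-9 m = 2.15 nm.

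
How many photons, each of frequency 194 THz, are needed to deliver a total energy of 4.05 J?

Per-photon energy: E = 1.285e-19 J (from frequency = 194 THz).
N = E_total / E_photon = 4.05 J / 1.285e-19 J = 3.15e19.

3.15e19 photons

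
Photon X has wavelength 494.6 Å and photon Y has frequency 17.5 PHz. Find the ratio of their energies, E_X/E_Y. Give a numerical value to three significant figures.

E_X = 4.016 × 10^-18 J (from wavelength = 494.6 Å, via E = hc/λ).
E_Y = 1.160 × 10^-17 J (from frequency = 17.5 PHz, via E = hf).
Ratio = 4.016 × 10^-18 / 1.160 × 10^-17 = 0.346.

0.346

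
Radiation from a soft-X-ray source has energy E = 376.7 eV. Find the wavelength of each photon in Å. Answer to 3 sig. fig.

Use h = 6.62607015 × 10^-34 J·s, c = 2.99792458 × 10^8 m/s, 1 eV = 1.602176634 × 10^-19 J.
Convert to SI: E = 376.7 eV = 6.0354 × 10^-17 J.
For a photon λ = hc/E, so λ = 3.291 × 10^-9 m.
Converting to Å: λ = 32.91 Å ≈ 32.9 Å.

32.9 Å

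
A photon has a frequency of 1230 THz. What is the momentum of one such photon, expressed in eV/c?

In SI units: f = 1230 THz = 1.23 × 10^15 Hz.
Apply p = hf/c: p = 2.719 × 10^-27 kg·m/s.
Converting to eV/c: p = 5.087 eV/c ≈ 5.09 eV/c.

5.09 eV/c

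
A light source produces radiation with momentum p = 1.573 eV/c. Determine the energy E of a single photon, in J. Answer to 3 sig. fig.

2.52·10^-19 J

First convert: p = 1.573 eV/c = 8.4066·10^-28 kg·m/s.
For a photon E = pc, so E = 2.520·10^-19 J.
So E ≈ 2.52·10^-19 J.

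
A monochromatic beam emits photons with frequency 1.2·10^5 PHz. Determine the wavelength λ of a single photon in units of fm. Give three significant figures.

2500 fm

Use c = 2.99792458·10^8 m/s.
In SI units: f = 1.2·10^5 PHz = 1.2·10^20 Hz.
For a photon λ = c/f, so λ = 2.498·10^-12 m.
Converting to fm: λ = 2498 fm ≈ 2500 fm.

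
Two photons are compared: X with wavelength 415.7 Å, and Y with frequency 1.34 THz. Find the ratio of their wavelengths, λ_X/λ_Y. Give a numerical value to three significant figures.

λ_X = 4.157·10^-8 m (from wavelength = 415.7 Å, via λ given directly).
λ_Y = 2.237·10^-4 m (from frequency = 1.34 THz, via λ = c/f).
Ratio = 4.157·10^-8 / 2.237·10^-4 = 1.86·10^-4.

1.86·10^-4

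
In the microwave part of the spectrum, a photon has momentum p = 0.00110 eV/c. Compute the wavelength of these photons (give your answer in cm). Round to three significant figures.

0.113 cm

First convert: p = 0.00110 eV/c = 5.8787e-31 kg·m/s.
For a photon λ = h/p, so λ = 0.001127 m.
Converting to cm: λ = 0.1127 cm ≈ 0.113 cm.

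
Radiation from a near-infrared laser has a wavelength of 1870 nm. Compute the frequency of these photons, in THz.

160 THz

In SI units: λ = 1870 nm = 1.87e-6 m.
Apply f = c/λ: f = 1.603e14 Hz.
Converting to THz: f = 160.3 THz ≈ 160 THz.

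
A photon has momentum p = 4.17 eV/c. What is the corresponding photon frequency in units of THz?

First convert: p = 4.17 eV/c = 2.2286 × 10^-27 kg·m/s.
Apply f = pc/h: f = 1.008 × 10^15 Hz.
Converting to THz: f = 1008 THz ≈ 1010 THz.

1010 THz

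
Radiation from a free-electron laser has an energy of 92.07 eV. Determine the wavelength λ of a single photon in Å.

135 Å

Convert to SI: E = 92.07 eV = 1.4751·10^-17 J.
Apply λ = hc/E: λ = 1.347·10^-8 m.
Converting to Å: λ = 134.7 Å ≈ 135 Å.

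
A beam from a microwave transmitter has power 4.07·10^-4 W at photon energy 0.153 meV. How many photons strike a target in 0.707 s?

Total energy: E_total = P·t = 4.07·10^-4 × 0.707 = 2.877·10^-4 J.
Per-photon energy: E = 2.451·10^-23 J.
N = E_total / E_photon = 1.17·10^19.

1.17·10^19 photons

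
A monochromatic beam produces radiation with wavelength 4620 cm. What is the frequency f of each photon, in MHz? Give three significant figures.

6.49 MHz

Take c = 2.99792458e8 m/s.
Convert to SI: λ = 4620 cm = 46.20 m.
The photon relation is f = c/λ, giving f = 6.489e6 Hz.
Converting to MHz: f = 6.489 MHz ≈ 6.49 MHz.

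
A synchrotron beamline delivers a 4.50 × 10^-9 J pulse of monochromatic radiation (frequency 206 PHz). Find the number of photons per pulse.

3.30 × 10^7 photons

Per-photon energy: E = 1.365 × 10^-16 J (from frequency = 206 PHz).
N = E_total / E_photon = 4.50 × 10^-9 J / 1.365 × 10^-16 J = 3.30 × 10^7.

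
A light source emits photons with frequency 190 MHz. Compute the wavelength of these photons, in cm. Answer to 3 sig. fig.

(c = 2.99792458e8 m/s.)
Convert to SI: f = 190 MHz = 1.9e8 Hz.
Since λ = c/f for a photon, λ = 1.578 m.
Converting to cm: λ = 157.8 cm ≈ 158 cm.

158 cm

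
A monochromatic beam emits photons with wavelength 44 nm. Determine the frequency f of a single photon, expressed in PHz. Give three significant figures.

6.81 PHz

Convert to SI: λ = 44 nm = 4.4 × 10^-8 m.
Apply f = c/λ: f = 6.813 × 10^15 Hz.
Converting to PHz: f = 6.813 PHz ≈ 6.81 PHz.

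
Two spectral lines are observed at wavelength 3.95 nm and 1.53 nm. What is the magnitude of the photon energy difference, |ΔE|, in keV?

Using E = hc/λ: E₁ = 5.029e-17 J, E₂ = 1.298e-16 J.
|ΔE| = |5.029e-17 − 1.298e-16| = 7.95e-17 J = 0.496 keV.

0.496 keV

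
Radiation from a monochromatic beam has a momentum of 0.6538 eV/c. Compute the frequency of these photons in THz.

(h = 6.62607015·10^-34 J·s, c = 2.99792458·10^8 m/s, 1 eV = 1.602176634·10^-19 J.)
Convert to SI: p = 0.6538 eV/c = 3.4941·10^-28 kg·m/s.
Since f = pc/h for a photon, f = 1.581·10^14 Hz.
Converting to THz: f = 158.1 THz ≈ 158 THz.

158 THz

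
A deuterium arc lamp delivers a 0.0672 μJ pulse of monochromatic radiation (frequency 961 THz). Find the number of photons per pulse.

Per-photon energy: E = 6.368 × 10^-19 J (from frequency = 961 THz).
N = E_total / E_photon = 6.72 × 10^-8 J / 6.368 × 10^-19 J = 1.06 × 10^11.

1.06 × 10^11 photons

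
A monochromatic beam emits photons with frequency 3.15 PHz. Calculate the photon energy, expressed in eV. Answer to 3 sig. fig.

Take h = 6.62607015e-34 J·s, 1 eV = 1.602176634e-19 J.
Convert to SI: f = 3.15 PHz = 3.15e15 Hz.
The photon relation is E = hf, giving E = 2.087e-18 J.
Converting to eV: E = 13.03 eV ≈ 13.0 eV.

13.0 eV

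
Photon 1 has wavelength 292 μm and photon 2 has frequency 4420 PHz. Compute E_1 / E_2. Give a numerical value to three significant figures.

2.32e-7

E_1 = 6.803e-22 J (from wavelength = 292 μm, via E = hc/λ).
E_2 = 2.929e-15 J (from frequency = 4420 PHz, via E = hf).
Ratio = 6.803e-22 / 2.929e-15 = 2.32e-7.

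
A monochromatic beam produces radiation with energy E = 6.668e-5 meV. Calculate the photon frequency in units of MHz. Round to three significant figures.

First convert: E = 6.668e-5 meV = 1.0683e-26 J.
Since f = E/h for a photon, f = 1.612e7 Hz.
Converting to MHz: f = 16.12 MHz ≈ 16.1 MHz.

16.1 MHz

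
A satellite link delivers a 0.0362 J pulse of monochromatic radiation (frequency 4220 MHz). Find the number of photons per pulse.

Per-photon energy: E = 2.796 × 10^-24 J (from frequency = 4220 MHz).
N = E_total / E_photon = 0.0362 J / 2.796 × 10^-24 J = 1.29 × 10^22.

1.29 × 10^22 photons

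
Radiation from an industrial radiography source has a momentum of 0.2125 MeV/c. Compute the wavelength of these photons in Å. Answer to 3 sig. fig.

0.0583 Å

(h = 6.62607015 × 10^-34 J·s, c = 2.99792458 × 10^8 m/s, 1 eV = 1.602176634 × 10^-19 J.)
Convert to SI: p = 0.2125 MeV/c = 1.1357 × 10^-22 kg·m/s.
Apply λ = h/p: λ = 5.835 × 10^-12 m.
Converting to Å: λ = 0.05835 Å ≈ 0.0583 Å.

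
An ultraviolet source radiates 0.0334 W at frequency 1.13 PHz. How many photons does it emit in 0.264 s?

1.18e16 photons

Total energy: E_total = P·t = 0.0334 × 0.264 = 0.008818 J.
Per-photon energy: E = 7.487e-19 J.
N = E_total / E_photon = 1.18e16.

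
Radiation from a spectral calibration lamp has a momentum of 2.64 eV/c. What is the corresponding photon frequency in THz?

Take h = 6.62607015e-34 J·s, c = 2.99792458e8 m/s, 1 eV = 1.602176634e-19 J.
Convert to SI: p = 2.64 eV/c = 1.4109e-27 kg·m/s.
For a photon f = pc/h, so f = 6.383e14 Hz.
Converting to THz: f = 638.3 THz ≈ 638 THz.

638 THz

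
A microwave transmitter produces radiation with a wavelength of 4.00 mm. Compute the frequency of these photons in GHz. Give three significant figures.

First convert: λ = 4.00 mm = 0.00400 m.
Since f = c/λ for a photon, f = 7.495e10 Hz.
Converting to GHz: f = 74.95 GHz ≈ 74.9 GHz.

74.9 GHz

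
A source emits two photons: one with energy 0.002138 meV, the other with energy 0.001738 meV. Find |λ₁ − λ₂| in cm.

13.3 cm

Using λ = hc/E: λ₁ = 0.57991 m, λ₂ = 0.71337 m.
|Δλ| = |0.57991 − 0.71337| = 0.133 m = 13.3 cm.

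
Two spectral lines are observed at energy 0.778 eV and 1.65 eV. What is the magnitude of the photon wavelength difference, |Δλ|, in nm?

Using λ = hc/E: λ₁ = 1.594 × 10^-6 m, λ₂ = 7.514 × 10^-7 m.
|Δλ| = |1.594 × 10^-6 − 7.514 × 10^-7| = 8.42 × 10^-7 m = 842 nm.

842 nm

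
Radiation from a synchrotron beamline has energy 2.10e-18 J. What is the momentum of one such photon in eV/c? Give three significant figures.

Take c = 2.99792458e8 m/s, 1 eV = 1.602176634e-19 J.
Since p = E/c for a photon, p = 7.005e-27 kg·m/s.
Converting to eV/c: p = 13.11 eV/c ≈ 13.1 eV/c.

13.1 eV/c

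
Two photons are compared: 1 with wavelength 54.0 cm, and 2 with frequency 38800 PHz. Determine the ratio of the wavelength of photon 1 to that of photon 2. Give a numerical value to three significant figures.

6.99·10^10

λ_1 = 0.5400 m (from wavelength = 54.0 cm, via λ given directly).
λ_2 = 7.727·10^-12 m (from frequency = 38800 PHz, via λ = c/f).
Ratio = 0.5400 / 7.727·10^-12 = 6.99·10^10.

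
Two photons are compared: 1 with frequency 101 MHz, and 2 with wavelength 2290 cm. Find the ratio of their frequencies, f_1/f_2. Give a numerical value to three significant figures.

f_1 = 1.010 × 10^8 Hz (from frequency = 101 MHz, via f given directly).
f_2 = 1.309 × 10^7 Hz (from wavelength = 2290 cm, via f = c/λ).
Ratio = 1.010 × 10^8 / 1.309 × 10^7 = 7.72.

7.72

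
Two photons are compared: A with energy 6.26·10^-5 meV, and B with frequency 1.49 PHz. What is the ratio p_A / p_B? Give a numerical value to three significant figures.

p_A = 3.346·10^-35 kg·m/s (from energy = 6.26·10^-5 meV, via p = E/c).
p_B = 3.293·10^-27 kg·m/s (from frequency = 1.49 PHz, via p = hf/c).
Ratio = 3.346·10^-35 / 3.293·10^-27 = 1.02·10^-8.

1.02·10^-8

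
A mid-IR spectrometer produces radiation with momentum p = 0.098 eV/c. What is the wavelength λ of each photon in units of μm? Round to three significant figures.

(h = 6.62607015e-34 J·s, c = 2.99792458e8 m/s, 1 eV = 1.602176634e-19 J.)
Convert to SI: p = 0.098 eV/c = 5.2374e-29 kg·m/s.
The photon relation is λ = h/p, giving λ = 1.265e-5 m.
Converting to μm: λ = 12.65 μm ≈ 12.7 μm.

12.7 μm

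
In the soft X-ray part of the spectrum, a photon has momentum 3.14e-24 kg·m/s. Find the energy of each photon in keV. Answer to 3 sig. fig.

5.88 keV

(c = 2.99792458e8 m/s, 1 eV = 1.602176634e-19 J.)
Since E = pc for a photon, E = 9.413e-16 J.
Converting to keV: E = 5.875 keV ≈ 5.88 keV.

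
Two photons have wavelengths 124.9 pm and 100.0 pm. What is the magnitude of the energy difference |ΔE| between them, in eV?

Using E = hc/λ: E₁ = 1.5904e-15 J, E₂ = 1.9864e-15 J.
|ΔE| = |1.5904e-15 − 1.9864e-15| = 3.96e-16 J = 2470 eV.

2470 eV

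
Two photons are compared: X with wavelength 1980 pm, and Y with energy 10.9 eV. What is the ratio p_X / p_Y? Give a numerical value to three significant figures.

57.4

p_X = 3.347e-25 kg·m/s (from wavelength = 1980 pm, via p = h/λ).
p_Y = 5.825e-27 kg·m/s (from energy = 10.9 eV, via p = E/c).
Ratio = 3.347e-25 / 5.825e-27 = 57.4.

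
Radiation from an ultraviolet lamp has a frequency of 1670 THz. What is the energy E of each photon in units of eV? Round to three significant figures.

6.91 eV

In SI units: f = 1670 THz = 1.670e15 Hz.
Apply E = hf: E = 1.107e-18 J.
Converting to eV: E = 6.907 eV ≈ 6.91 eV.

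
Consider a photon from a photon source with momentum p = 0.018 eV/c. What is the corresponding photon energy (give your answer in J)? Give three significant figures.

First convert: p = 0.018 eV/c = 9.6197 × 10^-30 kg·m/s.
Since E = pc for a photon, E = 2.884 × 10^-21 J.
So E ≈ 2.88 × 10^-21 J.

2.88 × 10^-21 J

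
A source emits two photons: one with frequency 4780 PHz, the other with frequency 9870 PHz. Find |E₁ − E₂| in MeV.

Using E = hf: E₁ = 3.167e-15 J, E₂ = 6.540e-15 J.
|ΔE| = |3.167e-15 − 6.540e-15| = 3.37e-15 J = 0.0211 MeV.

0.0211 MeV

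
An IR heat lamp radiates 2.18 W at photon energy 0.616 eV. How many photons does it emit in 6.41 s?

Total energy: E_total = P·t = 2.18 × 6.41 = 13.97 J.
Per-photon energy: E = 9.869 × 10^-20 J.
N = E_total / E_photon = 1.42 × 10^20.

1.42 × 10^20 photons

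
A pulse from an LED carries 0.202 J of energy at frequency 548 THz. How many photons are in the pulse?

5.56 × 10^17 photons

Per-photon energy: E = 3.631 × 10^-19 J (from frequency = 548 THz).
N = E_total / E_photon = 0.202 J / 3.631 × 10^-19 J = 5.56 × 10^17.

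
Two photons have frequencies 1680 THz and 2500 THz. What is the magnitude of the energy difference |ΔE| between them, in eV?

3.39 eV

Using E = hf: E₁ = 1.113 × 10^-18 J, E₂ = 1.657 × 10^-18 J.
|ΔE| = |1.113 × 10^-18 − 1.657 × 10^-18| = 5.43 × 10^-19 J = 3.39 eV.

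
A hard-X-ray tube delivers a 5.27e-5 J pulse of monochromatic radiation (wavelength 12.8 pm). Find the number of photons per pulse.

3.40e9 photons

Per-photon energy: E = 1.552e-14 J (from wavelength = 12.8 pm).
N = E_total / E_photon = 5.27e-5 J / 1.552e-14 J = 3.40e9.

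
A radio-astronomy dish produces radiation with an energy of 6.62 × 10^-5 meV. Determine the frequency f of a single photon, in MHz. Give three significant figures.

Use h = 6.62607015 × 10^-34 J·s, 1 eV = 1.602176634 × 10^-19 J.
In SI units: E = 6.62 × 10^-5 meV = 1.0606 × 10^-26 J.
Since f = E/h for a photon, f = 1.601 × 10^7 Hz.
Converting to MHz: f = 16.01 MHz ≈ 16.0 MHz.

16.0 MHz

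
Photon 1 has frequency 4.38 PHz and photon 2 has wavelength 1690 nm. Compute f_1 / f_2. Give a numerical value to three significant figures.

f_1 = 4.380·10^15 Hz (from frequency = 4.38 PHz, via f given directly).
f_2 = 1.774·10^14 Hz (from wavelength = 1690 nm, via f = c/λ).
Ratio = 4.380·10^15 / 1.774·10^14 = 24.7.

24.7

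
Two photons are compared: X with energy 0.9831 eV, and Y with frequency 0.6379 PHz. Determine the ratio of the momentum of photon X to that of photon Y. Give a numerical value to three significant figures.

0.373

p_X = 5.254e-28 kg·m/s (from energy = 0.9831 eV, via p = E/c).
p_Y = 1.410e-27 kg·m/s (from frequency = 0.6379 PHz, via p = hf/c).
Ratio = 5.254e-28 / 1.410e-27 = 0.373.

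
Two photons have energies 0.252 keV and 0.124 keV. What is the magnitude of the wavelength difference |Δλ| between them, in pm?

5080 pm

Using λ = hc/E: λ₁ = 4.920e-9 m, λ₂ = 9.999e-9 m.
|Δλ| = |4.920e-9 − 9.999e-9| = 5.08e-9 m = 5080 pm.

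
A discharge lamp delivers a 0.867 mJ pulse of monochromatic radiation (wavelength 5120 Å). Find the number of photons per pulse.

Per-photon energy: E = 3.880e-19 J (from wavelength = 5120 Å).
N = E_total / E_photon = 8.67e-4 J / 3.880e-19 J = 2.23e15.

2.23e15 photons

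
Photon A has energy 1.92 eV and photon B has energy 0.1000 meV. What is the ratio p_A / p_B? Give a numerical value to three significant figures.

p_A = 1.026·10^-27 kg·m/s (from energy = 1.92 eV, via p = E/c).
p_B = 5.344·10^-32 kg·m/s (from energy = 0.1000 meV, via p = E/c).
Ratio = 1.026·10^-27 / 5.344·10^-32 = 1.92·10^4.

1.92·10^4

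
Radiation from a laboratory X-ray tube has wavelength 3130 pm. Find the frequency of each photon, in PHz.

95.8 PHz

In SI units: λ = 3130 pm = 3.13e-9 m.
For a photon f = c/λ, so f = 9.578e16 Hz.
Converting to PHz: f = 95.78 PHz ≈ 95.8 PHz.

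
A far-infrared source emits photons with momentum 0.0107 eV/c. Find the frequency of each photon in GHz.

2590 GHz

(h = 6.62607015e-34 J·s, c = 2.99792458e8 m/s, 1 eV = 1.602176634e-19 J.)
Convert to SI: p = 0.0107 eV/c = 5.7184e-30 kg·m/s.
The photon relation is f = pc/h, giving f = 2.587e12 Hz.
Converting to GHz: f = 2587 GHz ≈ 2590 GHz.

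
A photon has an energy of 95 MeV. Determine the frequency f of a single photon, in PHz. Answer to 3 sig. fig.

2.30 × 10^7 PHz

First convert: E = 95 MeV = 1.5221 × 10^-11 J.
For a photon f = E/h, so f = 2.297 × 10^22 Hz.
Converting to PHz: f = 2.297 × 10^7 PHz ≈ 2.30 × 10^7 PHz.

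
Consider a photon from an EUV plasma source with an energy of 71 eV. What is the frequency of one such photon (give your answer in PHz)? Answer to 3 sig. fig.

First convert: E = 71 eV = 1.1375e-17 J.
Since f = E/h for a photon, f = 1.717e16 Hz.
Converting to PHz: f = 17.17 PHz ≈ 17.2 PHz.

17.2 PHz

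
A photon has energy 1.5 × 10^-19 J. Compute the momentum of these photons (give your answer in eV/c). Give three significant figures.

0.936 eV/c

For a photon p = E/c, so p = 5.003 × 10^-28 kg·m/s.
Converting to eV/c: p = 0.9362 eV/c ≈ 0.936 eV/c.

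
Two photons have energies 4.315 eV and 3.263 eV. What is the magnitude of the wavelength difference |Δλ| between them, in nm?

92.6 nm

Using λ = hc/E: λ₁ = 2.8733 × 10^-7 m, λ₂ = 3.7997 × 10^-7 m.
|Δλ| = |2.8733 × 10^-7 − 3.7997 × 10^-7| = 9.26 × 10^-8 m = 92.6 nm.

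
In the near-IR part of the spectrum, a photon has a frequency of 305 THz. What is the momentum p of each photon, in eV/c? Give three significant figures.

1.26 eV/c

(h = 6.62607015e-34 J·s, c = 2.99792458e8 m/s, 1 eV = 1.602176634e-19 J.)
Convert to SI: f = 305 THz = 3.05e14 Hz.
Apply p = hf/c: p = 6.741e-28 kg·m/s.
Converting to eV/c: p = 1.261 eV/c ≈ 1.26 eV/c.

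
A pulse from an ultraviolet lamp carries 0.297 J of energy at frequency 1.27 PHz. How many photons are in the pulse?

Per-photon energy: E = 8.415 × 10^-19 J (from frequency = 1.27 PHz).
N = E_total / E_photon = 0.297 J / 8.415 × 10^-19 J = 3.53 × 10^17.

3.53 × 10^17 photons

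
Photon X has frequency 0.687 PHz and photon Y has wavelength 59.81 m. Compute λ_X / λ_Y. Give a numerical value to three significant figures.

λ_X = 4.364e-7 m (from frequency = 0.687 PHz, via λ = c/f).
λ_Y = 59.81 m (from wavelength = 59.81 m, via λ given directly).
Ratio = 4.364e-7 / 59.81 = 7.30e-9.

7.30e-9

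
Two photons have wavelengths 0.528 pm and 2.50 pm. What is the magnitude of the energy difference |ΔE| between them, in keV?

1850 keV

Using E = hc/λ: E₁ = 3.762 × 10^-13 J, E₂ = 7.946 × 10^-14 J.
|ΔE| = |3.762 × 10^-13 − 7.946 × 10^-14| = 2.97 × 10^-13 J = 1850 keV.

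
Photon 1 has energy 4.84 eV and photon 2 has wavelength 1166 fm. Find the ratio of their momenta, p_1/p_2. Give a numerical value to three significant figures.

p_1 = 2.587e-27 kg·m/s (from energy = 4.84 eV, via p = E/c).
p_2 = 5.683e-22 kg·m/s (from wavelength = 1166 fm, via p = h/λ).
Ratio = 2.587e-27 / 5.683e-22 = 4.55e-6.

4.55e-6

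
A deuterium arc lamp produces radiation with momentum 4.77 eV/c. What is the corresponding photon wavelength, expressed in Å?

In SI units: p = 4.77 eV/c = 2.5492e-27 kg·m/s.
Apply λ = h/p: λ = 2.599e-7 m.
Converting to Å: λ = 2599 Å ≈ 2600 Å.

2600 Å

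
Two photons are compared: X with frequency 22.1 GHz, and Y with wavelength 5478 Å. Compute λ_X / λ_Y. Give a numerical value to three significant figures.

2.48 × 10^4

λ_X = 0.01357 m (from frequency = 22.1 GHz, via λ = c/f).
λ_Y = 5.478 × 10^-7 m (from wavelength = 5478 Å, via λ given directly).
Ratio = 0.01357 / 5.478 × 10^-7 = 2.48 × 10^4.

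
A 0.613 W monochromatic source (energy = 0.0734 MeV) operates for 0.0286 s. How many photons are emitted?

Total energy: E_total = P·t = 0.613 × 0.0286 = 0.01753 J.
Per-photon energy: E = 1.176·10^-14 J.
N = E_total / E_photon = 1.49·10^12.

1.49·10^12 photons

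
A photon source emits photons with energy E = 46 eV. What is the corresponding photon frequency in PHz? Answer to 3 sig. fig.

Use h = 6.62607015·10^-34 J·s, 1 eV = 1.602176634·10^-19 J.
First convert: E = 46 eV = 7.3700·10^-18 J.
The photon relation is f = E/h, giving f = 1.112·10^16 Hz.
Converting to PHz: f = 11.12 PHz ≈ 11.1 PHz.

11.1 PHz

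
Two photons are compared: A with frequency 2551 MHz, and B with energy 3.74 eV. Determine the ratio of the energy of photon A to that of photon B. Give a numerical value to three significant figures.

2.82e-6

E_A = 1.690e-24 J (from frequency = 2551 MHz, via E = hf).
E_B = 5.992e-19 J (from energy = 3.74 eV, via E given directly).
Ratio = 1.690e-24 / 5.992e-19 = 2.82e-6.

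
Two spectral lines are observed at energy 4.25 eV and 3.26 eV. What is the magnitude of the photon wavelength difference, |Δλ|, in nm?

88.6 nm

Using λ = hc/E: λ₁ = 2.917e-7 m, λ₂ = 3.803e-7 m.
|Δλ| = |2.917e-7 − 3.803e-7| = 8.86e-8 m = 88.6 nm.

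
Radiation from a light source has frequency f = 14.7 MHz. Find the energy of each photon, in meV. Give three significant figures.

(h = 6.62607015e-34 J·s, 1 eV = 1.602176634e-19 J.)
Convert to SI: f = 14.7 MHz = 1.47e7 Hz.
For a photon E = hf, so E = 9.740e-27 J.
Converting to meV: E = 6.079e-5 meV ≈ 6.08e-5 meV.

6.08e-5 meV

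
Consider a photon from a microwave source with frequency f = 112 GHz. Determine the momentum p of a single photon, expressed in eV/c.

4.63 × 10^-4 eV/c

Use h = 6.62607015 × 10^-34 J·s, c = 2.99792458 × 10^8 m/s, 1 eV = 1.602176634 × 10^-19 J.
In SI units: f = 112 GHz = 1.12 × 10^11 Hz.
Since p = hf/c for a photon, p = 2.475 × 10^-31 kg·m/s.
Converting to eV/c: p = 4.632 × 10^-4 eV/c ≈ 4.63 × 10^-4 eV/c.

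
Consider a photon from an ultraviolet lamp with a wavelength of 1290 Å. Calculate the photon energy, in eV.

9.61 eV

First convert: λ = 1290 Å = 1.29 × 10^-7 m.
The photon relation is E = hc/λ, giving E = 1.540 × 10^-18 J.
Converting to eV: E = 9.611 eV ≈ 9.61 eV.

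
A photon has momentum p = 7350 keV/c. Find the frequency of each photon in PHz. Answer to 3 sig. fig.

Convert to SI: p = 7350 keV/c = 3.9281 × 10^-21 kg·m/s.
Since f = pc/h for a photon, f = 1.777 × 10^21 Hz.
Converting to PHz: f = 1.777 × 10^6 PHz ≈ 1.78 × 10^6 PHz.

1.78 × 10^6 PHz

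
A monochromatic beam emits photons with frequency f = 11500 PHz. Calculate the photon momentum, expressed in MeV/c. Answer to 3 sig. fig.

0.0476 MeV/c

Convert to SI: f = 11500 PHz = 1.15e19 Hz.
Since p = hf/c for a photon, p = 2.542e-23 kg·m/s.
Converting to MeV/c: p = 0.04756 MeV/c ≈ 0.0476 MeV/c.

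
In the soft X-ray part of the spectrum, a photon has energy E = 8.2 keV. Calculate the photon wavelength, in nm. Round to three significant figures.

In SI units: E = 8.2 keV = 1.3138 × 10^-15 J.
Apply λ = hc/E: λ = 1.512 × 10^-10 m.
Converting to nm: λ = 0.1512 nm ≈ 0.151 nm.

0.151 nm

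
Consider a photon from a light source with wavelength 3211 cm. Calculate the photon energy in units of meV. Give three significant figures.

In SI units: λ = 3211 cm = 32.11 m.
Since E = hc/λ for a photon, E = 6.186 × 10^-27 J.
Converting to meV: E = 3.861 × 10^-5 meV ≈ 3.86 × 10^-5 meV.

3.86 × 10^-5 meV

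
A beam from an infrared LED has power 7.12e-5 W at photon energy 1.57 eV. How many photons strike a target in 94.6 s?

2.68e16 photons

Total energy: E_total = P·t = 7.12e-5 × 94.6 = 0.006736 J.
Per-photon energy: E = 2.515e-19 J.
N = E_total / E_photon = 2.68e16.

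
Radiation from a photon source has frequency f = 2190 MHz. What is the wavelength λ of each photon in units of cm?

Use c = 2.99792458e8 m/s.
First convert: f = 2190 MHz = 2.19e9 Hz.
The photon relation is λ = c/f, giving λ = 0.1369 m.
Converting to cm: λ = 13.69 cm ≈ 13.7 cm.

13.7 cm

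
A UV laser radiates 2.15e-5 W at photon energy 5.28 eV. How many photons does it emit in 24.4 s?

Total energy: E_total = P·t = 2.15e-5 × 24.4 = 5.246e-4 J.
Per-photon energy: E = 8.459e-19 J.
N = E_total / E_photon = 6.20e14.

6.20e14 photons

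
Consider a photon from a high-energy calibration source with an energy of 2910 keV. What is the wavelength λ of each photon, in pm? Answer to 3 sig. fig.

Use h = 6.62607015 × 10^-34 J·s, c = 2.99792458 × 10^8 m/s, 1 eV = 1.602176634 × 10^-19 J.
First convert: E = 2910 keV = 4.6623 × 10^-13 J.
For a photon λ = hc/E, so λ = 4.261 × 10^-13 m.
Converting to pm: λ = 0.4261 pm ≈ 0.426 pm.

0.426 pm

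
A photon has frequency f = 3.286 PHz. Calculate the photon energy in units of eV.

First convert: f = 3.286 PHz = 3.286e15 Hz.
The photon relation is E = hf, giving E = 2.177e-18 J.
Converting to eV: E = 13.59 eV ≈ 13.6 eV.

13.6 eV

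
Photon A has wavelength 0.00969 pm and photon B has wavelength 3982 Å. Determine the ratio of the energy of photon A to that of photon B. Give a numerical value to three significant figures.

4.11e7

E_A = 2.050e-11 J (from wavelength = 0.00969 pm, via E = hc/λ).
E_B = 4.989e-19 J (from wavelength = 3982 Å, via E = hc/λ).
Ratio = 2.050e-11 / 4.989e-19 = 4.11e7.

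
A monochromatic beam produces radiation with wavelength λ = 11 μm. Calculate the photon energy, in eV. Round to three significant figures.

0.113 eV

Take h = 6.62607015e-34 J·s, c = 2.99792458e8 m/s, 1 eV = 1.602176634e-19 J.
Convert to SI: λ = 11 μm = 1.1e-5 m.
Since E = hc/λ for a photon, E = 1.806e-20 J.
Converting to eV: E = 0.1127 eV ≈ 0.113 eV.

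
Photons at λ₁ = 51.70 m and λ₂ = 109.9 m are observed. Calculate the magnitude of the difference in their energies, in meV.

Using E = hc/λ: E₁ = 3.8423 × 10^-27 J, E₂ = 1.8075 × 10^-27 J.
|ΔE| = |3.8423 × 10^-27 − 1.8075 × 10^-27| = 2.03 × 10^-27 J = 1.27 × 10^-5 meV.

1.27 × 10^-5 meV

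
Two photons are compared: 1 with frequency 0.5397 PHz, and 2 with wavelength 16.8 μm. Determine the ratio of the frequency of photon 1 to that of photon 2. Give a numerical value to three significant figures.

f_1 = 5.397e14 Hz (from frequency = 0.5397 PHz, via f given directly).
f_2 = 1.784e13 Hz (from wavelength = 16.8 μm, via f = c/λ).
Ratio = 5.397e14 / 1.784e13 = 30.2.

30.2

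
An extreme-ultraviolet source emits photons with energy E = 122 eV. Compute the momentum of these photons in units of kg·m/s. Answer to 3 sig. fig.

6.52·10^-26 kg·m/s

Convert to SI: E = 122 eV = 1.9547·10^-17 J.
The photon relation is p = E/c, giving p = 6.520·10^-26 kg·m/s.
So p ≈ 6.52·10^-26 kg·m/s.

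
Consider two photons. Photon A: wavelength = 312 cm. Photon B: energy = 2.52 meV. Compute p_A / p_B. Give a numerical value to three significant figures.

1.58e-4

p_A = 2.124e-34 kg·m/s (from wavelength = 312 cm, via p = h/λ).
p_B = 1.347e-30 kg·m/s (from energy = 2.52 meV, via p = E/c).
Ratio = 2.124e-34 / 1.347e-30 = 1.58e-4.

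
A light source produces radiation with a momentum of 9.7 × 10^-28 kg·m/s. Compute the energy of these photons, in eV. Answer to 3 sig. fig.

1.82 eV

The photon relation is E = pc, giving E = 2.908 × 10^-19 J.
Converting to eV: E = 1.815 eV ≈ 1.82 eV.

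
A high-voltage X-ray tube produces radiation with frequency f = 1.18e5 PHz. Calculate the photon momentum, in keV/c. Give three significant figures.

Take h = 6.62607015e-34 J·s, c = 2.99792458e8 m/s, 1 eV = 1.602176634e-19 J.
First convert: f = 1.18e5 PHz = 1.18e20 Hz.
Since p = hf/c for a photon, p = 2.608e-22 kg·m/s.
Converting to keV/c: p = 488.0 keV/c ≈ 488 keV/c.

488 keV/c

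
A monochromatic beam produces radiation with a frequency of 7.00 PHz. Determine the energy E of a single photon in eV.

28.9 eV

Take h = 6.62607015e-34 J·s, 1 eV = 1.602176634e-19 J.
In SI units: f = 7.00 PHz = 7.00e15 Hz.
Apply E = hf: E = 4.638e-18 J.
Converting to eV: E = 28.95 eV ≈ 28.9 eV.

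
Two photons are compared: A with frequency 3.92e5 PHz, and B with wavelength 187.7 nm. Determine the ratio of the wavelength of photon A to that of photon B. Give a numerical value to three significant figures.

λ_A = 7.648e-13 m (from frequency = 3.92e5 PHz, via λ = c/f).
λ_B = 1.877e-7 m (from wavelength = 187.7 nm, via λ given directly).
Ratio = 7.648e-13 / 1.877e-7 = 4.07e-6.

4.07e-6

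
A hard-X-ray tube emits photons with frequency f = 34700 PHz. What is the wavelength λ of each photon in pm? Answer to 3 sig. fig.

8.64 pm

Take c = 2.99792458·10^8 m/s.
In SI units: f = 34700 PHz = 3.47·10^19 Hz.
Since λ = c/f for a photon, λ = 8.640·10^-12 m.
Converting to pm: λ = 8.640 pm ≈ 8.64 pm.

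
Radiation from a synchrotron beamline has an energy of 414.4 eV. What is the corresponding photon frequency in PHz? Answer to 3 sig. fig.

100 PHz

Take h = 6.62607015 × 10^-34 J·s, 1 eV = 1.602176634 × 10^-19 J.
First convert: E = 414.4 eV = 6.6394 × 10^-17 J.
Since f = E/h for a photon, f = 1.002 × 10^17 Hz.
Converting to PHz: f = 100.2 PHz ≈ 100 PHz.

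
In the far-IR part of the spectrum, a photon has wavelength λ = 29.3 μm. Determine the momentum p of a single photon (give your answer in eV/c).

0.0423 eV/c

(h = 6.62607015e-34 J·s, c = 2.99792458e8 m/s, 1 eV = 1.602176634e-19 J.)
Convert to SI: λ = 29.3 μm = 2.93e-5 m.
The photon relation is p = h/λ, giving p = 2.261e-29 kg·m/s.
Converting to eV/c: p = 0.04232 eV/c ≈ 0.0423 eV/c.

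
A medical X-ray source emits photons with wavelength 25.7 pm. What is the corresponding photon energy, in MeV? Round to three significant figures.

In SI units: λ = 25.7 pm = 2.57e-11 m.
Apply E = hc/λ: E = 7.729e-15 J.
Converting to MeV: E = 0.04824 MeV ≈ 0.0482 MeV.

0.0482 MeV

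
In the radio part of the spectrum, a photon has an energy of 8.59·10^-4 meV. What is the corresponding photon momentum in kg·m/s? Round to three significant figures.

4.59·10^-34 kg·m/s

(c = 2.99792458·10^8 m/s, 1 eV = 1.602176634·10^-19 J.)
First convert: E = 8.59·10^-4 meV = 1.3763·10^-25 J.
The photon relation is p = E/c, giving p = 4.591·10^-34 kg·m/s.
So p ≈ 4.59·10^-34 kg·m/s.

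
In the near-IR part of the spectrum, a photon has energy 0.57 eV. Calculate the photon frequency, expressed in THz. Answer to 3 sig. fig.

138 THz

(h = 6.62607015e-34 J·s, 1 eV = 1.602176634e-19 J.)
First convert: E = 0.57 eV = 9.1324e-20 J.
The photon relation is f = E/h, giving f = 1.378e14 Hz.
Converting to THz: f = 137.8 THz ≈ 138 THz.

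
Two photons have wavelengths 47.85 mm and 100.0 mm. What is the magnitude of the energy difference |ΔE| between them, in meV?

Using E = hc/λ: E₁ = 4.1514·10^-24 J, E₂ = 1.9864·10^-24 J.
|ΔE| = |4.1514·10^-24 − 1.9864·10^-24| = 2.16·10^-24 J = 0.0135 meV.

0.0135 meV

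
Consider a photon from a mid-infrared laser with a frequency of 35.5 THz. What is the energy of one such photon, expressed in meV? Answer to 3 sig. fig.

147 meV

First convert: f = 35.5 THz = 3.55 × 10^13 Hz.
Apply E = hf: E = 2.352 × 10^-20 J.
Converting to meV: E = 146.8 meV ≈ 147 meV.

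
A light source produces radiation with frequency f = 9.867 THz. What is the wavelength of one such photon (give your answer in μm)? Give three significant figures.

Use c = 2.99792458·10^8 m/s.
In SI units: f = 9.867 THz = 9.867·10^12 Hz.
For a photon λ = c/f, so λ = 3.038·10^-5 m.
Converting to μm: λ = 30.38 μm ≈ 30.4 μm.

30.4 μm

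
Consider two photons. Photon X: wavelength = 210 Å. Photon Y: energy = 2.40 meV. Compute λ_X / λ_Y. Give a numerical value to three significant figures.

λ_X = 2.100e-8 m (from wavelength = 210 Å, via λ given directly).
λ_Y = 5.166e-4 m (from energy = 2.40 meV, via λ = hc/E).
Ratio = 2.100e-8 / 5.166e-4 = 4.07e-5.

4.07e-5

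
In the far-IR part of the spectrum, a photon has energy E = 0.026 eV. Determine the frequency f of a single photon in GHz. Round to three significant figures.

6290 GHz

First convert: E = 0.026 eV = 4.1657e-21 J.
Since f = E/h for a photon, f = 6.287e12 Hz.
Converting to GHz: f = 6287 GHz ≈ 6290 GHz.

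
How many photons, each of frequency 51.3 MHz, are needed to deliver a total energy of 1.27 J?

3.74e25 photons

Per-photon energy: E = 3.399e-26 J (from frequency = 51.3 MHz).
N = E_total / E_photon = 1.27 J / 3.399e-26 J = 3.74e25.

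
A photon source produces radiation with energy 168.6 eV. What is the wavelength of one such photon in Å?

Take h = 6.62607015·10^-34 J·s, c = 2.99792458·10^8 m/s, 1 eV = 1.602176634·10^-19 J.
First convert: E = 168.6 eV = 2.7013·10^-17 J.
Since λ = hc/E for a photon, λ = 7.354·10^-9 m.
Converting to Å: λ = 73.54 Å ≈ 73.5 Å.

73.5 Å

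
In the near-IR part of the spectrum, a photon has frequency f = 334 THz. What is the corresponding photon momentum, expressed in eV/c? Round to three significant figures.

Convert to SI: f = 334 THz = 3.34·10^14 Hz.
For a photon p = hf/c, so p = 7.382·10^-28 kg·m/s.
Converting to eV/c: p = 1.381 eV/c ≈ 1.38 eV/c.

1.38 eV/c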